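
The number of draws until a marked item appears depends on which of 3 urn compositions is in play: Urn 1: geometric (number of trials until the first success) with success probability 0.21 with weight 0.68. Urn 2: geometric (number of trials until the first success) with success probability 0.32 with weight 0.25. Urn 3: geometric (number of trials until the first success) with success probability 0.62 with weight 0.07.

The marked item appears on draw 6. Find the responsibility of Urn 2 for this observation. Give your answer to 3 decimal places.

P(component k | x) = P(Z=k)·f_k(x) / marginal(x), where marginal(x) = Σ_j P(Z=j)·f_j(x).
Evaluate each component's likelihood at the observed value:
  f_1 = 0.21·(1−0.21)^5 = 0.21·0.307706 = 0.0646182
  f_2 = 0.32·(1−0.32)^5 = 0.32·0.145393 = 0.0465259
  f_3 = 0.62·(1−0.62)^5 = 0.62·0.00792352 = 0.00491258
Multiply by the mixture weights:
  P(Z=1)·f_1 = 0.68 × 0.0646182 = 0.0439404
  P(Z=2)·f_2 = 0.25 × 0.0465259 = 0.0116315
  P(Z=3)·f_3 = 0.07 × 0.00491258 = 0.000343881
Marginal: 0.0439404 + 0.0116315 + 0.000343881 = 0.0559157
Responsibility of Urn 2: 0.0116315 / 0.0559157 ≈ 0.208

0.208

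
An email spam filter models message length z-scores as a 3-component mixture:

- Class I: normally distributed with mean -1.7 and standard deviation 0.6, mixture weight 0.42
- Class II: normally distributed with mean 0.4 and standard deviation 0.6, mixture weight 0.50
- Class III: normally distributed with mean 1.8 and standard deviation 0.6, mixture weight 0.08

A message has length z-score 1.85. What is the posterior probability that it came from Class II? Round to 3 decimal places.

Posterior ∝ prior × likelihood, so P(k | x) ∝ w_k f_k(x); normalise over all components.
Component likelihoods at x = 1.85:
  p_I = 1.66379e-08
  p_II = 0.0358557
  p_III = 0.662599
Prior × likelihood for each component:
  w_I·p_I = 0.42 × 1.66379e-08 = 6.9879e-09
  w_II·p_II = 0.50 × 0.0358557 = 0.0179279
  w_III·p_III = 0.08 × 0.662599 = 0.0530079
Sum: 6.9879e-09 + 0.0179279 + 0.0530079 = 0.0709358
P(Class II | data) = 0.0179279 / 0.0709358 ≈ 0.253

0.253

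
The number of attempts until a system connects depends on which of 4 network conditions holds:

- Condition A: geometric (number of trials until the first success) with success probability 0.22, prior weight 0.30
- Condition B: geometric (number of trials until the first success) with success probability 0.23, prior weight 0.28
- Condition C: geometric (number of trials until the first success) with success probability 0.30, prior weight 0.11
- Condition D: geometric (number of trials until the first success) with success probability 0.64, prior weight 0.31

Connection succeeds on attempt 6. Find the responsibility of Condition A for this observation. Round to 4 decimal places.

Posterior ∝ prior × likelihood, so P(k | x) ∝ π_k f_k(x); normalise over all components.
Component likelihoods at x = 6:
  f_A = 0.22·(1−0.22)^5 = 0.22·0.288717 = 0.0635178
  f_B = 0.23·(1−0.23)^5 = 0.23·0.270678 = 0.062256
  f_C = 0.30·(1−0.30)^5 = 0.30·0.16807 = 0.050421
  f_D = 0.64·(1−0.64)^5 = 0.64·0.00604662 = 0.00386984
Prior × likelihood for each component:
  π_A·f_A = 0.30 × 0.0635178 = 0.0190554
  π_B·f_B = 0.28 × 0.062256 = 0.0174317
  π_C·f_C = 0.11 × 0.050421 = 0.00554631
  π_D·f_D = 0.31 × 0.00386984 = 0.00119965
Sum: 0.0190554 + 0.0174317 + 0.00554631 + 0.00119965 = 0.043233
So the posterior for Condition A is 0.0190554 / 0.043233 ≈ 0.4408.

0.4408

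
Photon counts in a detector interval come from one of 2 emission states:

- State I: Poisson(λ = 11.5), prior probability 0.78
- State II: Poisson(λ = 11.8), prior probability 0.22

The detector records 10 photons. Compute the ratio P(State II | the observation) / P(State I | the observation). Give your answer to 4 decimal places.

Only the two components matter; the odds are (π_i f_i(x)) / (π_j f_j(x)).
Evaluate each component's likelihood at the observed value:
  f_I = e^(−11.5)·11.5^10/10! = 0.112935
  f_II = e^(−11.8)·11.8^10/10! = 0.108239
Posterior odds = (π_II·f_II) / (π_I·f_I) = (0.22·0.108239) / (0.78·0.112935) = 0.0238125 / 0.0880894 ≈ 0.2703

0.2703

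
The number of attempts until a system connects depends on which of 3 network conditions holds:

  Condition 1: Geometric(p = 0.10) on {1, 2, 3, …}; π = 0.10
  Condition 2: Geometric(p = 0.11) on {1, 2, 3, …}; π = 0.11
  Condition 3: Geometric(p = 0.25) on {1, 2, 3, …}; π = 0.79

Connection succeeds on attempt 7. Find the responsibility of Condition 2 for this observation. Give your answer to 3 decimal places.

0.129

Posterior ∝ prior × likelihood, so P(k | x) ∝ π_k f_k(x); normalise over all components.
Evaluate each component's likelihood at the observed value:
  f_1 = 0.0531441
  f_2 = 0.0546679
  f_3 = 0.0444946
Multiply by the mixture weights:
  π_1·f_1 = 0.10 × 0.0531441 = 0.00531441
  π_2·f_2 = 0.11 × 0.0546679 = 0.00601347
  π_3·f_3 = 0.79 × 0.0444946 = 0.0351508
Denominator: 0.00531441 + 0.00601347 + 0.0351508 = 0.0464786
Responsibility of Condition 2: 0.00601347 / 0.0464786 ≈ 0.129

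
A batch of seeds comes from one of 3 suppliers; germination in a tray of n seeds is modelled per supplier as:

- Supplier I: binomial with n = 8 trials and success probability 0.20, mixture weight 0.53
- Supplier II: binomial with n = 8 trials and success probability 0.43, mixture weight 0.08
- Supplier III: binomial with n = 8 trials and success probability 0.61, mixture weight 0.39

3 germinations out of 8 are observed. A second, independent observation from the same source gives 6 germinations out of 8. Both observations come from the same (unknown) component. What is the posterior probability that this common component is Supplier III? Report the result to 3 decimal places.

0.881

Posterior ∝ prior × likelihood, so P(k | x) ∝ w_k f_k(x); normalise over all components.
Since both observations come from the same component, the likelihood for component k is f_k(x₁)·f_k(x₂).
  p_I = [C(8,3)·0.20^3·0.80^5 = 56·0.008·0.32768 = 0.146801] × [0.00114688] = 0.000168363
  p_II = [C(8,3)·0.43^3·0.57^5 = 56·0.079507·0.0601692 = 0.267897] × [0.0575067] = 0.0154059
  p_III = [C(8,3)·0.61^3·0.39^5 = 56·0.226981·0.00902242 = 0.114683] × [0.219415] = 0.0251633
Unnormalised posteriors:
  w_I·p_I = 0.53 × 0.000168363 = 8.92322e-05
  w_II·p_II = 0.08 × 0.0154059 = 0.00123247
  w_III·p_III = 0.39 × 0.0251633 = 0.00981367
Sum: 8.92322e-05 + 0.00123247 + 0.00981367 = 0.0111354
Responsibility of Supplier III: 0.00981367 / 0.0111354 ≈ 0.881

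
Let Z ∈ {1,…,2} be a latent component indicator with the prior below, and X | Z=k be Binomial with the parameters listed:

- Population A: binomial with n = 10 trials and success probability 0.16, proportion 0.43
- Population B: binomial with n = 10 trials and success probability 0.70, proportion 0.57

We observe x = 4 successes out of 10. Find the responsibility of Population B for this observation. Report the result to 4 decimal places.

Apply Bayes' rule: the posterior for each component is proportional to its prior times its likelihood at x.
Component likelihoods at x = 4 successes out of 10:
  L_A = C(10,4)·0.16^4·0.84^6 = 210·0.00065536·0.351298 = 0.0483476
  L_B = C(10,4)·0.70^4·0.30^6 = 210·0.2401·0.000729 = 0.0367569
Multiply by the mixture weights:
  w_A·L_A = 0.43 × 0.0483476 = 0.0207895
  w_B·L_B = 0.57 × 0.0367569 = 0.0209514
Sum: 0.0207895 + 0.0209514 = 0.0417409
Responsibility of Population B: 0.0209514 / 0.0417409 ≈ 0.5019

0.5019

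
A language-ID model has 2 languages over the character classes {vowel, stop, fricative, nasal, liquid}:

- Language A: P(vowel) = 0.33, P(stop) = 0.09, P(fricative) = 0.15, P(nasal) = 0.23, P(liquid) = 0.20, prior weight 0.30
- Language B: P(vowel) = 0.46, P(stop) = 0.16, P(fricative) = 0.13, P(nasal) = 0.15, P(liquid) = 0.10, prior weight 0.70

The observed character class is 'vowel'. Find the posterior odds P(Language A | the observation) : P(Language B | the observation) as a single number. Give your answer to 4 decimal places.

The posterior odds equal the prior odds times the likelihood ratio: (P(Z=i)/P(Z=j))·(f_i(x)/f_j(x)).
Component likelihoods at x = 'vowel':
  p_A = P(vowel | comp) = 0.33
  p_B = P(vowel | comp) = 0.46
0.099 / 0.322 ≈ 0.3075

0.3075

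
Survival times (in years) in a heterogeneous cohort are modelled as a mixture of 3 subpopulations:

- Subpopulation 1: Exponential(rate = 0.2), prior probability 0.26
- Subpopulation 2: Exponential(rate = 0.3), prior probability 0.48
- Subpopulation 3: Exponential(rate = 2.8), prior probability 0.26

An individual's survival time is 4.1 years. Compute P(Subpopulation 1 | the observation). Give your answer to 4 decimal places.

The responsibility of component k is P(Z=k) f_k(x) divided by Σ_j P(Z=j) f_j(x).
Component likelihoods at x = 4.1 years:
  f_1 = 0.2·e^(−0.2·4.1) = 0.2·e^(−0.8200) = 0.0880863
  f_2 = 0.3·e^(−0.3·4.1) = 0.3·e^(−1.2300) = 0.0876878
  f_3 = 2.8·e^(−2.8·4.1) = 2.8·e^(−11.4800) = 2.89373e-05
Multiply by the mixture weights:
  P(Z=1)·f_1 = 0.26 × 0.0880863 = 0.0229024
  P(Z=2)·f_2 = 0.48 × 0.0876878 = 0.0420901
  P(Z=3)·f_3 = 0.26 × 2.89373e-05 = 7.52369e-06
Evidence: 0.0229024 + 0.0420901 + 7.52369e-06 = 0.0650001
P(Subpopulation 1 | data) = 0.0229024 / 0.0650001 ≈ 0.3523

0.3523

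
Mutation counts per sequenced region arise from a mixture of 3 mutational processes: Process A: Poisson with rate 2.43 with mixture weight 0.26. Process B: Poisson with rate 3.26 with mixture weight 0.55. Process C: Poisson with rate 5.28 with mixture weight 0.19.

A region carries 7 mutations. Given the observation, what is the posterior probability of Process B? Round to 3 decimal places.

0.403

The responsibility of component k is w_k f_k(x) divided by Σ_j w_j f_j(x).
Evaluate each component's likelihood at the observed value:
  f_A = 0.00873932
  f_B = 0.0298052
  f_C = 0.115593
Unnormalised posteriors:
  w_A·f_A = 0.26 × 0.00873932 = 0.00227222
  w_B·f_B = 0.55 × 0.0298052 = 0.0163929
  w_C·f_C = 0.19 × 0.115593 = 0.0219627
Marginal: 0.00227222 + 0.0163929 + 0.0219627 = 0.0406278
P(Process B | x) ≈ 0.403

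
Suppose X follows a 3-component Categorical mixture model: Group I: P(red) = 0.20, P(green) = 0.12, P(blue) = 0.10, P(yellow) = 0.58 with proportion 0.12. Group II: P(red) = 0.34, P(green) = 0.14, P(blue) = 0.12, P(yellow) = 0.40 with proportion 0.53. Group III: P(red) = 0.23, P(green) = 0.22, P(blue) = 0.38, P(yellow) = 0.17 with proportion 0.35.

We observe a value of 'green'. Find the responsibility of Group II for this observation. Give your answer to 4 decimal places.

Posterior ∝ prior × likelihood, so P(k | x) ∝ π_k f_k(x); normalise over all components.
Evaluate each component's likelihood at the observed value:
  p_I = P(green | comp) = 0.12
  p_II = P(green | comp) = 0.14
  p_III = P(green | comp) = 0.22
Unnormalised posteriors:
  π_I·p_I = 0.12 × 0.12 = 0.0144
  π_II·p_II = 0.53 × 0.14 = 0.0742
  π_III·p_III = 0.35 × 0.22 = 0.077
Denominator: 0.0144 + 0.0742 + 0.077 = 0.1656
P(Group II | the observation) = 0.0742 / 0.1656 ≈ 0.4481

0.4481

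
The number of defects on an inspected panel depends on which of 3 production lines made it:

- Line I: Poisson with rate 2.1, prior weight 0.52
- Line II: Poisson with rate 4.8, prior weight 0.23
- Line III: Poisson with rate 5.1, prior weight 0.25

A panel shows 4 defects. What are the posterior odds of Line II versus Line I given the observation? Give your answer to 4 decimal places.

The posterior odds equal the prior odds times the likelihood ratio: (P(Z=i)/P(Z=j))·(f_i(x)/f_j(x)).
Component likelihoods at x = 4 defects:
  f_I = e^(−2.1)·2.1^4/4! = 0.099231
  f_II = e^(−4.8)·4.8^4/4! = 0.182029
  f_III = e^(−5.1)·5.1^4/4! = 0.171857
Odds = (0.23/0.52) × (0.182029/0.099231) = 0.442308 × 1.83439 ≈ 0.8114

0.8114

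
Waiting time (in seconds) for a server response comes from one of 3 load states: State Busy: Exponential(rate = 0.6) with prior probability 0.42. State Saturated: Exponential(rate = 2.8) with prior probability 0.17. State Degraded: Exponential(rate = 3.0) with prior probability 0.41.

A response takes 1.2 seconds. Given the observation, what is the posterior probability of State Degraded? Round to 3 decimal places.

The responsibility of component k is π_k f_k(x) divided by Σ_j π_j f_j(x).
Evaluate each component's likelihood at the observed value:
  L_Busy = 0.6·e^(−0.6·1.2) = 0.6·e^(−0.7200) = 0.292051
  L_Saturated = 2.8·e^(−2.8·1.2) = 2.8·e^(−3.3600) = 0.0972587
  L_Degraded = 3.0·e^(−3.0·1.2) = 3.0·e^(−3.6000) = 0.0819712
Multiply by the mixture weights:
  π_Busy·L_Busy = 0.42 × 0.292051 = 0.122662
  π_Saturated·L_Saturated = 0.17 × 0.0972587 = 0.016534
  π_Degraded·L_Degraded = 0.41 × 0.0819712 = 0.0336082
Sum: 0.122662 + 0.016534 + 0.0336082 = 0.172804
P(State Degraded | data) = 0.0336082 / 0.172804 ≈ 0.194

0.194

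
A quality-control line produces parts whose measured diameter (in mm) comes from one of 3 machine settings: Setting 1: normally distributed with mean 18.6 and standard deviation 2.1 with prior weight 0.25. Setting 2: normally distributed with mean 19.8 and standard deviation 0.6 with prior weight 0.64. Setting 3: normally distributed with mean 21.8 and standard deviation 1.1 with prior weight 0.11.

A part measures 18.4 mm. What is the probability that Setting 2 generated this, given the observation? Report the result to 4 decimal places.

P(component k | x) = π_k·f_k(x) / marginal(x), where marginal(x) = Σ_j π_j·f_j(x).
Component likelihoods at x = 18.4 mm:
  p_1 = 0.189113
  p_2 = 0.0437031
  p_3 = 0.0030546
Weight by the priors:
  π_1·p_1 = 0.25 × 0.189113 = 0.0472782
  π_2·p_2 = 0.64 × 0.0437031 = 0.02797
  π_3·p_3 = 0.11 × 0.0030546 = 0.000336005
Denominator: 0.0472782 + 0.02797 + 0.000336005 = 0.0755842
P(Setting 2 | x) ≈ 0.3701

0.3701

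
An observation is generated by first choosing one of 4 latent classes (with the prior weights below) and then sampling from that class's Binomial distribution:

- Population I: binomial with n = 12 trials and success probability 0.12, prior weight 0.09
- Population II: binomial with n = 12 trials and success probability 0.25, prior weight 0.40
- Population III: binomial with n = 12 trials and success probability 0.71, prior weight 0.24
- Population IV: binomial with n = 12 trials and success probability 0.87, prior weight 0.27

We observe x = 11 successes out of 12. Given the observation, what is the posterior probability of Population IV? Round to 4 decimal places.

Posterior ∝ prior × likelihood, so P(k | x) ∝ π_k f_k(x); normalise over all components.
Component likelihoods at x = 11 successes out of 12:
  p_I = 7.84617e-10
  p_II = 2.14577e-06
  p_III = 0.0804306
  p_IV = 0.33716
Weight by the priors:
  π_I·p_I = 0.09 × 7.84617e-10 = 7.06155e-11
  π_II·p_II = 0.40 × 2.14577e-06 = 8.58307e-07
  π_III·p_III = 0.24 × 0.0804306 = 0.0193033
  π_IV·p_IV = 0.27 × 0.33716 = 0.0910333
Sum: 7.06155e-11 + 8.58307e-07 + 0.0193033 + 0.0910333 = 0.110337
P(Population IV | data) = 0.0910333 / 0.110337 ≈ 0.8250

0.8250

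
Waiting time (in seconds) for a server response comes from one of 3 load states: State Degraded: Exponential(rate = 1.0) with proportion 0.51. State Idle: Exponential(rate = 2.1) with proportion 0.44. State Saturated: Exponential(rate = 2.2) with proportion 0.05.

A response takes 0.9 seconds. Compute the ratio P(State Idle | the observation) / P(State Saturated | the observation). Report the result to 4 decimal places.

Since P(k|x) ∝ P(Z=k) f_k(x), the posterior odds are P(Z=i) f_i(x) / (P(Z=j) f_j(x)).
Evaluate each component's likelihood at the observed value:
  f_Degraded = 0.40657
  f_Idle = 0.317251
  f_Saturated = 0.303752
Odds = (0.44/0.05) × (0.317251/0.303752) = 8.8 × 1.04444 ≈ 9.1911

9.1911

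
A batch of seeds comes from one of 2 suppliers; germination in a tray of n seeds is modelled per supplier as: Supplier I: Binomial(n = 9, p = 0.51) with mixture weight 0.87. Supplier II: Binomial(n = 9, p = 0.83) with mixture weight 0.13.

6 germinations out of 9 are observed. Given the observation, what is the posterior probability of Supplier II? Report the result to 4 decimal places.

Apply Bayes' rule: the posterior for each component is proportional to its prior times its likelihood at x.
Binomial probabilities:
  p_I = C(9,6)·0.51^6·0.49^3 = 84·0.0175963·0.117649 = 0.173896
  p_II = C(9,6)·0.83^6·0.17^3 = 84·0.32694·0.004913 = 0.134926
Weight by the priors:
  π_I·p_I = 0.87 × 0.173896 = 0.151289
  π_II·p_II = 0.13 × 0.134926 = 0.0175403
Sum: 0.151289 + 0.0175403 = 0.16883
Responsibility of Supplier II: 0.0175403 / 0.16883 ≈ 0.1039

0.1039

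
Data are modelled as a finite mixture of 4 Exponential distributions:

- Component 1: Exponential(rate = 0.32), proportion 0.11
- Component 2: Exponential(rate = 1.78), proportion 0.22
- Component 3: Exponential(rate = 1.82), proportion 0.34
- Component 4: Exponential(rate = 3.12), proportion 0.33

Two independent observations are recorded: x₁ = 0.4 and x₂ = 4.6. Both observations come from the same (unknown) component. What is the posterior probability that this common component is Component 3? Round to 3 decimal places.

0.050

P(component k | x) = w_k·f_k(x) / marginal(x), where marginal(x) = Σ_j w_j·f_j(x).
Since both observations come from the same component, the likelihood for component k is f_k(x₁)·f_k(x₂).
  f_1 = [0.32·e^(−0.32·0.4) = 0.32·e^(−0.1280) = 0.281553] × [0.0734292] = 0.0206742
  f_2 = [1.78·e^(−1.78·0.4) = 1.78·e^(−0.7120) = 0.873378] × [0.000494785] = 0.000432135
  f_3 = [1.82·e^(−1.82·0.4) = 1.82·e^(−0.7280) = 0.87883] × [0.00042088] = 0.000369882
  f_4 = [3.12·e^(−3.12·0.4) = 3.12·e^(−1.2480) = 0.895685] × [1.82457e-06] = 1.63424e-06
Weight by the priors:
  w_1·f_1 = 0.11 × 0.0206742 = 0.00227416
  w_2·f_2 = 0.22 × 0.000432135 = 9.50696e-05
  w_3·f_3 = 0.34 × 0.000369882 = 0.00012576
  w_4·f_4 = 0.33 × 1.63424e-06 = 5.39298e-07
Denominator: 0.00227416 + 9.50696e-05 + 0.00012576 + 5.39298e-07 = 0.00249553
P(Component 3 | x₁,x₂) = 0.00012576 / 0.00249553 ≈ 0.050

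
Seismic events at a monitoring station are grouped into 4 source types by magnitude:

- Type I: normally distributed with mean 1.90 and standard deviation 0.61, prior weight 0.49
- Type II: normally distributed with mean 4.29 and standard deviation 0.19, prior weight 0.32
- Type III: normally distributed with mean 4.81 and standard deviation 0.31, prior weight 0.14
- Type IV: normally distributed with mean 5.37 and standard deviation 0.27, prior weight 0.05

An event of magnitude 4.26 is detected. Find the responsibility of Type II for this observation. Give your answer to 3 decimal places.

0.946

Posterior ∝ prior × likelihood, so P(k | x) ∝ P(Z=k) f_k(x); normalise over all components.
Normal densities:
  p_I = (1/(0.61·√(2π)))·exp(−(4.26−1.90)²/(2·0.61²)) = 0.654004·exp(-7.48401) = 0.00036755
  p_II = (1/(0.19·√(2π)))·exp(−(4.26−4.29)²/(2·0.19²)) = 2.099696·exp(-0.01247) = 2.07369
  p_III = (1/(0.31·√(2π)))·exp(−(4.26−4.81)²/(2·0.31²)) = 1.286911·exp(-1.57388) = 0.266698
  p_IV = (1/(0.27·√(2π)))·exp(−(4.26−5.37)²/(2·0.27²)) = 1.477564·exp(-8.45062) = 0.000315857
Multiply by the mixture weights:
  P(Z=I)·p_I = 0.49 × 0.00036755 = 0.000180099
  P(Z=II)·p_II = 0.32 × 2.07369 = 0.663579
  P(Z=III)·p_III = 0.14 × 0.266698 = 0.0373378
  P(Z=IV)·p_IV = 0.05 × 0.000315857 = 1.57928e-05
Marginal: 0.000180099 + 0.663579 + 0.0373378 + 1.57928e-05 = 0.701113
So the posterior for Type II is 0.663579 / 0.701113 ≈ 0.946.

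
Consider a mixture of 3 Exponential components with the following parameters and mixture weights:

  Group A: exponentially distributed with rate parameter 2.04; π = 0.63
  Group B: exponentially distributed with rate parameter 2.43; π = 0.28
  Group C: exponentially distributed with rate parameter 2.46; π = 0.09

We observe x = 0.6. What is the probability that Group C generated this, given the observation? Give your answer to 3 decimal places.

Posterior ∝ prior × likelihood, so P(k | x) ∝ π_k f_k(x); normalise over all components.
Exponential densities:
  f_A = 0.599865
  f_B = 0.565464
  f_C = 0.562233
Multiply by the mixture weights:
  π_A·f_A = 0.63 × 0.599865 = 0.377915
  π_B·f_B = 0.28 × 0.565464 = 0.15833
  π_C·f_C = 0.09 × 0.562233 = 0.050601
Evidence: 0.377915 + 0.15833 + 0.050601 = 0.586846
P(Group C | the observation) = 0.050601 / 0.586846 ≈ 0.086

0.086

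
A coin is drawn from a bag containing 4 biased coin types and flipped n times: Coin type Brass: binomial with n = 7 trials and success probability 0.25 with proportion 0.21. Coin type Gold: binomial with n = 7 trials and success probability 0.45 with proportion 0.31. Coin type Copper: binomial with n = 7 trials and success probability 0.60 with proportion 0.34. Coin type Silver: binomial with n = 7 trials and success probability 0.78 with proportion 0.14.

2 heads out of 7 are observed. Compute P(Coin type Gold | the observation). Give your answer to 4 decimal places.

0.4173

P(component k | x) = w_k·f_k(x) / marginal(x), where marginal(x) = Σ_j w_j·f_j(x).
Component likelihoods at x = 2 heads out of 7:
  L_Brass = C(7,2)·0.25^2·0.75^5 = 21·0.0625·0.237305 = 0.311462
  L_Gold = C(7,2)·0.45^2·0.55^5 = 21·0.2025·0.0503284 = 0.214022
  L_Copper = C(7,2)·0.60^2·0.40^5 = 21·0.36·0.01024 = 0.0774144
  L_Silver = C(7,2)·0.78^2·0.22^5 = 21·0.6084·0.000515363 = 0.00658449
Multiply by the mixture weights:
  w_Brass·L_Brass = 0.21 × 0.311462 = 0.0654071
  w_Gold·L_Gold = 0.31 × 0.214022 = 0.0663467
  w_Copper·L_Copper = 0.34 × 0.0774144 = 0.0263209
  w_Silver·L_Silver = 0.14 × 0.00658449 = 0.000921828
Marginal: 0.0654071 + 0.0663467 + 0.0263209 + 0.000921828 = 0.158997
P(Coin type Gold | x) = 0.0663467 / 0.158997 ≈ 0.4173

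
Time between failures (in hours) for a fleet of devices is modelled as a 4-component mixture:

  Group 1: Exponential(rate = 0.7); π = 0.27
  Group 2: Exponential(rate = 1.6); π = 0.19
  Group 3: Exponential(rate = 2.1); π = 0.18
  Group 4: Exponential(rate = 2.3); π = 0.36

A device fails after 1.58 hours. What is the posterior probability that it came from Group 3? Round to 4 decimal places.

The responsibility of component k is π_k f_k(x) divided by Σ_j π_j f_j(x).
Component likelihoods at x = 1.58 hours:
  L_1 = 0.7·e^(−0.7·1.58) = 0.7·e^(−1.1060) = 0.231616
  L_2 = 1.6·e^(−1.6·1.58) = 1.6·e^(−2.5280) = 0.12771
  L_3 = 2.1·e^(−2.1·1.58) = 2.1·e^(−3.3180) = 0.0760729
  L_4 = 2.3·e^(−2.3·1.58) = 2.3·e^(−3.6340) = 0.0607438
Prior × likelihood for each component:
  π_1·L_1 = 0.27 × 0.231616 = 0.0625363
  π_2·L_2 = 0.19 × 0.12771 = 0.0242648
  π_3·L_3 = 0.18 × 0.0760729 = 0.0136931
  π_4·L_4 = 0.36 × 0.0607438 = 0.0218678
Marginal: 0.0625363 + 0.0242648 + 0.0136931 + 0.0218678 = 0.122362
Responsibility of Group 3: 0.0136931 / 0.122362 ≈ 0.1119

0.1119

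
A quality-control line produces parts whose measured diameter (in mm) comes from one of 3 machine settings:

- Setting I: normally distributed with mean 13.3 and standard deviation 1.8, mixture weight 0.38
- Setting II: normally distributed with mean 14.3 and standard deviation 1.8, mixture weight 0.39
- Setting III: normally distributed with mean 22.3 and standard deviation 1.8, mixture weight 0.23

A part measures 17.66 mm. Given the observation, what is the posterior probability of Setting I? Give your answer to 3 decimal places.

P(component k | x) = π_k·f_k(x) / marginal(x), where marginal(x) = Σ_j π_j·f_j(x).
Component likelihoods at x = 17.66 mm:
  L_I = (1/(1.8·√(2π)))·exp(−(17.66−13.3)²/(2·1.8²)) = 0.221635·exp(-2.93358) = 0.0117923
  L_II = (1/(1.8·√(2π)))·exp(−(17.66−14.3)²/(2·1.8²)) = 0.221635·exp(-1.74222) = 0.038815
  L_III = (1/(1.8·√(2π)))·exp(−(17.66−22.3)²/(2·1.8²)) = 0.221635·exp(-3.32247) = 0.00799296
Prior × likelihood for each component:
  π_I·L_I = 0.38 × 0.0117923 = 0.00448109
  π_II·L_II = 0.39 × 0.038815 = 0.0151379
  π_III·L_III = 0.23 × 0.00799296 = 0.00183838
Denominator: 0.00448109 + 0.0151379 + 0.00183838 = 0.0214573
So the posterior for Setting I is 0.00448109 / 0.0214573 ≈ 0.209.

0.209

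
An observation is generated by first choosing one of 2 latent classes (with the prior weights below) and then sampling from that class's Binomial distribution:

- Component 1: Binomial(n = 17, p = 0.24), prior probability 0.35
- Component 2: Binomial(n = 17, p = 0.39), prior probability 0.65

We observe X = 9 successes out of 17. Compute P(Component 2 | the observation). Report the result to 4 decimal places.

0.9619

By Bayes' theorem, P(k | x) = w_k f_k(x) / Σ_j w_j f_j(x).
Component likelihoods at x = 9 successes out of 17:
  f_1 = C(17,9)·0.24^9·0.76^8 = 24310·2.64181e-06·0.111303 = 0.00714817
  f_2 = C(17,9)·0.39^9·0.61^8 = 24310·0.000208728·0.0191707 = 0.0972759
Prior × likelihood for each component:
  w_1·f_1 = 0.35 × 0.00714817 = 0.00250186
  w_2·f_2 = 0.65 × 0.0972759 = 0.0632293
Evidence: 0.00250186 + 0.0632293 = 0.0657312
So the posterior for Component 2 is 0.0632293 / 0.0657312 ≈ 0.9619.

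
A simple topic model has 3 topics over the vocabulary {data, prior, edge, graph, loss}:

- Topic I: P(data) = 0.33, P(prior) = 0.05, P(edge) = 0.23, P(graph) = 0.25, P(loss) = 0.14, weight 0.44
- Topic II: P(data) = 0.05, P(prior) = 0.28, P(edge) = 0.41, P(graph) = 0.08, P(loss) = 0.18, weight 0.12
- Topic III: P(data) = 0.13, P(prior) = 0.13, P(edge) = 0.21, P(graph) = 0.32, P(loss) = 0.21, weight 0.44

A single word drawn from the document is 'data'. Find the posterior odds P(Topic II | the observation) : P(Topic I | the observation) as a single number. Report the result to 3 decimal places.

0.041

The posterior odds equal the prior odds times the likelihood ratio: (π_i/π_j)·(f_i(x)/f_j(x)).
Component likelihoods at x = 'data':
  p_I = P(data | comp) = 0.33
  p_II = P(data | comp) = 0.05
  p_III = P(data | comp) = 0.13
0.006 / 0.1452 ≈ 0.041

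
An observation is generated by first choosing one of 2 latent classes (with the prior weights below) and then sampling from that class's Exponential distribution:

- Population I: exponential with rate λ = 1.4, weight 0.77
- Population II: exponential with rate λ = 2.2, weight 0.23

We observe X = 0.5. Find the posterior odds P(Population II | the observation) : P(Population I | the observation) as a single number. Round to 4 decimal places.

0.3146

Since P(k|x) ∝ P(Z=k) f_k(x), the posterior odds are P(Z=i) f_i(x) / (P(Z=j) f_j(x)).
Component likelihoods at x = 0.5:
  L_I = 1.4·e^(−1.4·0.5) = 1.4·e^(−0.7000) = 0.695219
  L_II = 2.2·e^(−2.2·0.5) = 2.2·e^(−1.1000) = 0.732316
Odds = (0.23/0.77) × (0.732316/0.695219) = 0.298701 × 1.05336 ≈ 0.3146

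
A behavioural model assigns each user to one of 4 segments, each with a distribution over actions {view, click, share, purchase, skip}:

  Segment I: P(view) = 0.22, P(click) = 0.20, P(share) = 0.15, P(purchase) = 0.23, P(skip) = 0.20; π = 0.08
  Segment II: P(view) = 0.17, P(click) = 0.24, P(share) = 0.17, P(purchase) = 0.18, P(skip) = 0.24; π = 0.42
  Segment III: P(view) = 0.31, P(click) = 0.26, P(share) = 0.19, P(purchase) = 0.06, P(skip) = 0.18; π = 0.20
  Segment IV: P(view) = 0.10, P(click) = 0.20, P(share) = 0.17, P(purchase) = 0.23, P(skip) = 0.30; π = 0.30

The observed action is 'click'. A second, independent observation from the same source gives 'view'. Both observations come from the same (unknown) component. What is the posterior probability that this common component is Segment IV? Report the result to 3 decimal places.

0.140

By Bayes' theorem, P(k | x) = w_k f_k(x) / Σ_j w_j f_j(x).
Since both observations come from the same component, the likelihood for component k is f_k(x₁)·f_k(x₂).
  L_I = [0.2] × [0.22] = 0.044
  L_II = [0.24] × [0.17] = 0.0408
  L_III = [0.26] × [0.31] = 0.0806
  L_IV = [0.2] × [0.1] = 0.02
Unnormalised posteriors:
  w_I·L_I = 0.08 × 0.044 = 0.00352
  w_II·L_II = 0.42 × 0.0408 = 0.017136
  w_III·L_III = 0.20 × 0.0806 = 0.01612
  w_IV·L_IV = 0.30 × 0.02 = 0.006
Marginal: 0.00352 + 0.017136 + 0.01612 + 0.006 = 0.042776
P(Segment IV | x₁,x₂) = 0.006 / 0.042776 ≈ 0.140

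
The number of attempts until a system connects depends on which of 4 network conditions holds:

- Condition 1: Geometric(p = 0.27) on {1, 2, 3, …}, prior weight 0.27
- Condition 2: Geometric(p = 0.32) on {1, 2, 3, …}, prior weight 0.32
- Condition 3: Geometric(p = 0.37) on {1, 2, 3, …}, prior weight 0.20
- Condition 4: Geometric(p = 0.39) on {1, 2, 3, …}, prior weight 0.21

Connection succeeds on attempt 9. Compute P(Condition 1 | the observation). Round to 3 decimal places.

Apply Bayes' rule: the posterior for each component is proportional to its prior times its likelihood at x.
Evaluate each component's likelihood at the observed value:
  p_1 = 0.27·(1−0.27)^8 = 0.27·0.080646 = 0.0217744
  p_2 = 0.32·(1−0.32)^8 = 0.32·0.0457163 = 0.0146292
  p_3 = 0.37·(1−0.37)^8 = 0.37·0.0248156 = 0.00918176
  p_4 = 0.39·(1−0.39)^8 = 0.39·0.0191707 = 0.00747659
Multiply by the mixture weights:
  w_1·p_1 = 0.27 × 0.0217744 = 0.00587909
  w_2·p_2 = 0.32 × 0.0146292 = 0.00468135
  w_3·p_3 = 0.20 × 0.00918176 = 0.00183635
  w_4·p_4 = 0.21 × 0.00747659 = 0.00157008
Evidence: 0.00587909 + 0.00468135 + 0.00183635 + 0.00157008 = 0.0139669
P(Condition 1 | data) ≈ 0.421

0.421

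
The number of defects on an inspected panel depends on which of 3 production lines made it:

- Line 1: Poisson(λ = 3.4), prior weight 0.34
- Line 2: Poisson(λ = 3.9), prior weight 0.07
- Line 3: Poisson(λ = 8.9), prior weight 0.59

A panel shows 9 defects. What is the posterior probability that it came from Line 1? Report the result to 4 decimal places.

0.0236

By Bayes' theorem, P(k | x) = P(Z=k) f_k(x) / Σ_j P(Z=j) f_j(x).
Component likelihoods at x = 9 defects:
  f_1 = e^(−3.4)·3.4^9/9! = 0.00558401
  f_2 = e^(−3.9)·3.9^9/9! = 0.0116431
  f_3 = e^(−8.9)·8.9^9/9! = 0.131682
Multiply by the mixture weights:
  P(Z=1)·f_1 = 0.34 × 0.00558401 = 0.00189856
  P(Z=2)·f_2 = 0.07 × 0.0116431 = 0.000815019
  P(Z=3)·f_3 = 0.59 × 0.131682 = 0.0776923
Denominator: 0.00189856 + 0.000815019 + 0.0776923 = 0.0804059
So the posterior for Line 1 is 0.00189856 / 0.0804059 ≈ 0.0236.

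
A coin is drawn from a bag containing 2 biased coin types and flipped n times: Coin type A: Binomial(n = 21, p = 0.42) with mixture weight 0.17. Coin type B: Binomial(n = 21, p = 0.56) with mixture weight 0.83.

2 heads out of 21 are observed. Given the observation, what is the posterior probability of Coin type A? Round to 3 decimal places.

0.956

By Bayes' theorem, P(k | x) = π_k f_k(x) / Σ_j π_j f_j(x).
Evaluate each component's likelihood at the observed value:
  L_A = C(21,2)·0.42^2·0.58^19 = 210·0.1764·3.19987e-05 = 0.00118536
  L_B = C(21,2)·0.56^2·0.44^19 = 210·0.3136·1.68113e-07 = 1.10712e-05
Prior × likelihood for each component:
  π_A·L_A = 0.17 × 0.00118536 = 0.000201511
  π_B·L_B = 0.83 × 1.10712e-05 = 9.18913e-06
Denominator: 0.000201511 + 9.18913e-06 = 0.0002107
P(Coin type A | the observation) ≈ 0.956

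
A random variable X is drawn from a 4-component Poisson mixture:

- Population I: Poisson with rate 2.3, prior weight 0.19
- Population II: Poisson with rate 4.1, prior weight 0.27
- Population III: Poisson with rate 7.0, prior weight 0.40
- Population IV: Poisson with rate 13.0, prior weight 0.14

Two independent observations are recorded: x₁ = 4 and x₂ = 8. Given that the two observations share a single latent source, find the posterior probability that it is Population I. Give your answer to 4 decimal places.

0.0066

P(component k | x) = P(Z=k)·f_k(x) / marginal(x), where marginal(x) = Σ_j P(Z=j)·f_j(x).
Since both observations come from the same component, the likelihood for component k is f_k(x₁)·f_k(x₂).
  f_I = [e^(−2.3)·2.3^4/4! = 0.116902] × [0.00194726] = 0.00022764
  f_II = [e^(−4.1)·4.1^4/4! = 0.195127] × [0.0328203] = 0.00640412
  f_III = [e^(−7.0)·7.0^4/4! = 0.0912262] × [0.130377] = 0.0118938
  f_IV = [e^(−13.0)·13.0^4/4! = 0.00268989] × [0.0457297] = 0.000123008
Unnormalised posteriors:
  P(Z=I)·f_I = 0.19 × 0.00022764 = 4.32515e-05
  P(Z=II)·f_II = 0.27 × 0.00640412 = 0.00172911
  P(Z=III)·f_III = 0.40 × 0.0118938 = 0.00475753
  P(Z=IV)·f_IV = 0.14 × 0.000123008 = 1.72211e-05
Marginal: 4.32515e-05 + 0.00172911 + 0.00475753 + 1.72211e-05 = 0.00654712
P(Population I | x₁, x₂) = 4.32515e-05 / 0.00654712 ≈ 0.0066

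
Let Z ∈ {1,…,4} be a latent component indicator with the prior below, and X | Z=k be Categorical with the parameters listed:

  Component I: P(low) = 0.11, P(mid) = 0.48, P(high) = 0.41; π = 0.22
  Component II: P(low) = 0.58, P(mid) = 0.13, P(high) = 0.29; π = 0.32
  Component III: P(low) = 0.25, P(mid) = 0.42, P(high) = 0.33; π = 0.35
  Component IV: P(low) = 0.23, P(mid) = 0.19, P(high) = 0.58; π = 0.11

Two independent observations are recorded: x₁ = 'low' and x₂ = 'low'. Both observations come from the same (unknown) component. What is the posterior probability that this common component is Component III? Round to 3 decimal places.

Posterior ∝ prior × likelihood, so P(k | x) ∝ π_k f_k(x); normalise over all components.
Since both observations come from the same component, the likelihood for component k is f_k(x₁)·f_k(x₂).
  f_I = [0.11] × [0.11] = 0.0121
  f_II = [0.58] × [0.58] = 0.3364
  f_III = [0.25] × [0.25] = 0.0625
  f_IV = [0.23] × [0.23] = 0.0529
Weight by the priors:
  π_I·f_I = 0.22 × 0.0121 = 0.002662
  π_II·f_II = 0.32 × 0.3364 = 0.107648
  π_III·f_III = 0.35 × 0.0625 = 0.021875
  π_IV·f_IV = 0.11 × 0.0529 = 0.005819
Marginal: 0.002662 + 0.107648 + 0.021875 + 0.005819 = 0.138004
So the posterior for Component III is 0.021875 / 0.138004 ≈ 0.159.

0.159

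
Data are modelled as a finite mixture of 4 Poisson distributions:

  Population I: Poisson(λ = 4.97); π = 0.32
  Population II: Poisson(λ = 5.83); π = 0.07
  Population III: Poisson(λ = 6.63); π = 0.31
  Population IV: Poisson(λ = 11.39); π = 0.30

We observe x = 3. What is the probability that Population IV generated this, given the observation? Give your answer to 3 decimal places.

The responsibility of component k is P(Z=k) f_k(x) divided by Σ_j P(Z=j) f_j(x).
Component likelihoods at x = 3:
  p_I = 0.142061
  p_II = 0.0970326
  p_III = 0.0641235
  p_IV = 0.00278488
Prior × likelihood for each component:
  P(Z=I)·p_I = 0.32 × 0.142061 = 0.0454595
  P(Z=II)·p_II = 0.07 × 0.0970326 = 0.00679228
  P(Z=III)·p_III = 0.31 × 0.0641235 = 0.0198783
  P(Z=IV)·p_IV = 0.30 × 0.00278488 = 0.000835463
Sum: 0.0454595 + 0.00679228 + 0.0198783 + 0.000835463 = 0.0729655
Responsibility of Population IV: 0.000835463 / 0.0729655 ≈ 0.011

0.011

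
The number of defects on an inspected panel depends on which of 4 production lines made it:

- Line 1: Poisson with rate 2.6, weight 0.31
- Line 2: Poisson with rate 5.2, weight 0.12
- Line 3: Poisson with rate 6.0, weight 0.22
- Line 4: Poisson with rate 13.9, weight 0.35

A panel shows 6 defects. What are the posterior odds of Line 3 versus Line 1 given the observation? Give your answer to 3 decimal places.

3.577

Posterior odds = (π_i f_i(x)) / (π_j f_j(x)); the normalising sum cancels.
Evaluate each component's likelihood at the observed value:
  f_1 = e^(−2.6)·2.6^6/6! = 0.0318671
  f_2 = e^(−5.2)·5.2^6/6! = 0.15148
  f_3 = e^(−6.0)·6.0^6/6! = 0.160623
  f_4 = e^(−13.9)·13.9^6/6! = 0.00920583
Posterior odds = (π_3·f_3) / (π_1·f_1) = (0.22·0.160623) / (0.31·0.0318671) = 0.0353371 / 0.00987879 ≈ 3.577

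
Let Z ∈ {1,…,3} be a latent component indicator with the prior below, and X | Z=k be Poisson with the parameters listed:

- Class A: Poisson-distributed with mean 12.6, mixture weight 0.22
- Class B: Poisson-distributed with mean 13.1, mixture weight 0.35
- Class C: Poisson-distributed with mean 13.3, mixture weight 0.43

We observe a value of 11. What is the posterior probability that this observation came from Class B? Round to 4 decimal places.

0.3492

Posterior ∝ prior × likelihood, so P(k | x) ∝ π_k f_k(x); normalise over all components.
Poisson probabilities:
  L_A = e^(−12.6)·12.6^11/11! = 0.107352
  L_B = e^(−13.1)·13.1^11/11! = 0.0999012
  L_C = e^(−13.3)·13.3^11/11! = 0.0966264
Prior × likelihood for each component:
  π_A·L_A = 0.22 × 0.107352 = 0.0236174
  π_B·L_B = 0.35 × 0.0999012 = 0.0349654
  π_C·L_C = 0.43 × 0.0966264 = 0.0415493
Sum: 0.0236174 + 0.0349654 + 0.0415493 = 0.100132
P(Class B | 11) = 0.0349654 / 0.100132 ≈ 0.3492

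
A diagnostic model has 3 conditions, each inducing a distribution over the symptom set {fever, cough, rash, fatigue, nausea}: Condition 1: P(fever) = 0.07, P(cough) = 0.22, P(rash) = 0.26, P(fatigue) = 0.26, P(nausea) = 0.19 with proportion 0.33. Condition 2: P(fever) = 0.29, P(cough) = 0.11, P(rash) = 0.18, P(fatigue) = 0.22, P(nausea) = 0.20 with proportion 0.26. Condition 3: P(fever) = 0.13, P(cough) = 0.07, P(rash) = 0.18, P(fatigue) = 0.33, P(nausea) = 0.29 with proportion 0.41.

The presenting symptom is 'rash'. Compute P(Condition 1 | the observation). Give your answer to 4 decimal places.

Posterior ∝ prior × likelihood, so P(k | x) ∝ π_k f_k(x); normalise over all components.
Evaluate each component's likelihood at the observed value:
  f_1 = P(rash | comp) = 0.26
  f_2 = P(rash | comp) = 0.18
  f_3 = P(rash | comp) = 0.18
Prior × likelihood for each component:
  π_1·f_1 = 0.33 × 0.26 = 0.0858
  π_2·f_2 = 0.26 × 0.18 = 0.0468
  π_3·f_3 = 0.41 × 0.18 = 0.0738
Evidence: 0.0858 + 0.0468 + 0.0738 = 0.2064
P(Condition 1 | x) = 0.0858 / 0.2064 ≈ 0.4157

0.4157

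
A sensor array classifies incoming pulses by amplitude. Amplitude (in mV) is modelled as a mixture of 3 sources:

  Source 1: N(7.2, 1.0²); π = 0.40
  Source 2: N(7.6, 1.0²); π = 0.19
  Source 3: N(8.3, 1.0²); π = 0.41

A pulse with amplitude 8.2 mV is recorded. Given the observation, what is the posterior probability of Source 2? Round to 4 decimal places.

Posterior ∝ prior × likelihood, so P(k | x) ∝ P(Z=k) f_k(x); normalise over all components.
Evaluate each component's likelihood at the observed value:
  p_1 = (1/(1.0·√(2π)))·exp(−(8.2−7.2)²/(2·1.0²)) = 0.398942·exp(-0.50000) = 0.241971
  p_2 = (1/(1.0·√(2π)))·exp(−(8.2−7.6)²/(2·1.0²)) = 0.398942·exp(-0.18000) = 0.333225
  p_3 = (1/(1.0·√(2π)))·exp(−(8.2−8.3)²/(2·1.0²)) = 0.398942·exp(-0.00500) = 0.396953
Unnormalised posteriors:
  P(Z=1)·p_1 = 0.40 × 0.241971 = 0.0967883
  P(Z=2)·p_2 = 0.19 × 0.333225 = 0.0633127
  P(Z=3)·p_3 = 0.41 × 0.396953 = 0.162751
Marginal: 0.0967883 + 0.0633127 + 0.162751 = 0.322852
Responsibility of Source 2: 0.0633127 / 0.322852 ≈ 0.1961

0.1961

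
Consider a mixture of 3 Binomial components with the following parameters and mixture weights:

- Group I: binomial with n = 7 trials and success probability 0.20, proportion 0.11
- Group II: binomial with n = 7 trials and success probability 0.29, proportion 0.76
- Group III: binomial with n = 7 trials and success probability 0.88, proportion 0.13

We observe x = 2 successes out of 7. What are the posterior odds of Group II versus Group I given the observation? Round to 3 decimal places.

The posterior odds equal the prior odds times the likelihood ratio: (π_i/π_j)·(f_i(x)/f_j(x)).
Evaluate each component's likelihood at the observed value:
  L_I = C(7,2)·0.20^2·0.80^5 = 21·0.04·0.32768 = 0.275251
  L_II = C(7,2)·0.29^2·0.71^5 = 21·0.0841·0.180423 = 0.318645
  L_III = C(7,2)·0.88^2·0.12^5 = 21·0.7744·2.48832e-05 = 0.000404661
Odds = (0.76/0.11) × (0.318645/0.275251) = 6.90909 × 1.15765 ≈ 7.998

7.998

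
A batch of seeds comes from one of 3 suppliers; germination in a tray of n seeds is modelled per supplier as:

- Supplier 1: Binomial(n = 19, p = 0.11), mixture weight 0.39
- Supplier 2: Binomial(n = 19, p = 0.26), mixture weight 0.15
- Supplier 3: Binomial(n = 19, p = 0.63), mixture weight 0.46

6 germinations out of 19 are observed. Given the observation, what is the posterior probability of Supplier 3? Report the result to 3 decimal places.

The responsibility of component k is π_k f_k(x) divided by Σ_j π_j f_j(x).
Component likelihoods at x = 6 germinations out of 19:
  f_1 = C(19,6)·0.11^6·0.89^13 = 27132·1.77156e-06·0.219821 = 0.0105659
  f_2 = C(19,6)·0.26^6·0.74^13 = 27132·0.000308916·0.0199532 = 0.167238
  f_3 = C(19,6)·0.63^6·0.37^13 = 27132·0.0625235·2.43569e-06 = 0.00413188
Weight by the priors:
  π_1·f_1 = 0.39 × 0.0105659 = 0.00412072
  π_2·f_2 = 0.15 × 0.167238 = 0.0250857
  π_3·f_3 = 0.46 × 0.00413188 = 0.00190066
Denominator: 0.00412072 + 0.0250857 + 0.00190066 = 0.031107
P(Supplier 3 | 6 germinations out of 19) = 0.00190066 / 0.031107 ≈ 0.061

0.061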